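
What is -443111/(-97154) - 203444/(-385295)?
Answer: 190493851121/37432950430 ≈ 5.0889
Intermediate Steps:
-443111/(-97154) - 203444/(-385295) = -443111*(-1/97154) - 203444*(-1/385295) = 443111/97154 + 203444/385295 = 190493851121/37432950430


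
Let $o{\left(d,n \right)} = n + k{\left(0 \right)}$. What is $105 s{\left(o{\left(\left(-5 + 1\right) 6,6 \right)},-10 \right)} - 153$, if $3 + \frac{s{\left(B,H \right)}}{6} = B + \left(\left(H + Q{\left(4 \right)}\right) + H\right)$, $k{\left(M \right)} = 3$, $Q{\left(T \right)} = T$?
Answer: $-6453$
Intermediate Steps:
$o{\left(d,n \right)} = 3 + n$ ($o{\left(d,n \right)} = n + 3 = 3 + n$)
$s{\left(B,H \right)} = 6 + 6 B + 12 H$ ($s{\left(B,H \right)} = -18 + 6 \left(B + \left(\left(H + 4\right) + H\right)\right) = -18 + 6 \left(B + \left(\left(4 + H\right) + H\right)\right) = -18 + 6 \left(B + \left(4 + 2 H\right)\right) = -18 + 6 \left(4 + B + 2 H\right) = -18 + \left(24 + 6 B + 12 H\right) = 6 + 6 B + 12 H$)
$105 s{\left(o{\left(\left(-5 + 1\right) 6,6 \right)},-10 \right)} - 153 = 105 \left(6 + 6 \left(3 + 6\right) + 12 \left(-10\right)\right) - 153 = 105 \left(6 + 6 \cdot 9 - 120\right) - 153 = 105 \left(6 + 54 - 120\right) - 153 = 105 \left(-60\right) - 153 = -6300 - 153 = -6453$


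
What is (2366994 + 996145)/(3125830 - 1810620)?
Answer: 258703/101170 ≈ 2.5571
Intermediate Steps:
(2366994 + 996145)/(3125830 - 1810620) = 3363139/1315210 = 3363139*(1/1315210) = 258703/101170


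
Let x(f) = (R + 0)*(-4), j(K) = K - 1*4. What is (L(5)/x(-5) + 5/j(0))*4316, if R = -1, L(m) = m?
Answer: 0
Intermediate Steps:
j(K) = -4 + K (j(K) = K - 4 = -4 + K)
x(f) = 4 (x(f) = (-1 + 0)*(-4) = -1*(-4) = 4)
(L(5)/x(-5) + 5/j(0))*4316 = (5/4 + 5/(-4 + 0))*4316 = (5*(¼) + 5/(-4))*4316 = (5/4 + 5*(-¼))*4316 = (5/4 - 5/4)*4316 = 0*4316 = 0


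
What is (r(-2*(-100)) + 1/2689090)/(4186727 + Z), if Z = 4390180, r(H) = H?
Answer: 179272667/7688024948210 ≈ 2.3318e-5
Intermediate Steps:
(r(-2*(-100)) + 1/2689090)/(4186727 + Z) = (-2*(-100) + 1/2689090)/(4186727 + 4390180) = (200 + 1/2689090)/8576907 = (537818001/2689090)*(1/8576907) = 179272667/7688024948210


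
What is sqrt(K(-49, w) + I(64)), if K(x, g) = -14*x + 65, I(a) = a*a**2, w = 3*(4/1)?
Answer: sqrt(262895) ≈ 512.73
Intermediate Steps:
w = 12 (w = 3*(4*1) = 3*4 = 12)
I(a) = a**3
K(x, g) = 65 - 14*x
sqrt(K(-49, w) + I(64)) = sqrt((65 - 14*(-49)) + 64**3) = sqrt((65 + 686) + 262144) = sqrt(751 + 262144) = sqrt(262895)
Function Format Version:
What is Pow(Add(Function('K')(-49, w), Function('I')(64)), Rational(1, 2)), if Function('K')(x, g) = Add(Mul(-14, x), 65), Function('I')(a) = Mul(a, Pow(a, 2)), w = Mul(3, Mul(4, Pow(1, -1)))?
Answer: Pow(262895, Rational(1, 2)) ≈ 512.73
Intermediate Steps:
w = 12 (w = Mul(3, Mul(4, 1)) = Mul(3, 4) = 12)
Function('I')(a) = Pow(a, 3)
Function('K')(x, g) = Add(65, Mul(-14, x))
Pow(Add(Function('K')(-49, w), Function('I')(64)), Rational(1, 2)) = Pow(Add(Add(65, Mul(-14, -49)), Pow(64, 3)), Rational(1, 2)) = Pow(Add(Add(65, 686), 262144), Rational(1, 2)) = Pow(Add(751, 262144), Rational(1, 2)) = Pow(262895, Rational(1, 2))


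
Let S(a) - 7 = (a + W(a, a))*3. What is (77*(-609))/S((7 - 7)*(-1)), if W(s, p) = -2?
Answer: -46893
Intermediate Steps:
S(a) = 1 + 3*a (S(a) = 7 + (a - 2)*3 = 7 + (-2 + a)*3 = 7 + (-6 + 3*a) = 1 + 3*a)
(77*(-609))/S((7 - 7)*(-1)) = (77*(-609))/(1 + 3*((7 - 7)*(-1))) = -46893/(1 + 3*(0*(-1))) = -46893/(1 + 3*0) = -46893/(1 + 0) = -46893/1 = -46893*1 = -46893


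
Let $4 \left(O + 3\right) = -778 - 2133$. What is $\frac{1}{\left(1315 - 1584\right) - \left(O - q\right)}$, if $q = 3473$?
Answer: $\frac{4}{15739} \approx 0.00025415$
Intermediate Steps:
$O = - \frac{2923}{4}$ ($O = -3 + \frac{-778 - 2133}{4} = -3 + \frac{1}{4} \left(-2911\right) = -3 - \frac{2911}{4} = - \frac{2923}{4} \approx -730.75$)
$\frac{1}{\left(1315 - 1584\right) - \left(O - q\right)} = \frac{1}{\left(1315 - 1584\right) + \left(3473 - - \frac{2923}{4}\right)} = \frac{1}{\left(1315 - 1584\right) + \left(3473 + \frac{2923}{4}\right)} = \frac{1}{-269 + \frac{16815}{4}} = \frac{1}{\frac{15739}{4}} = \frac{4}{15739}$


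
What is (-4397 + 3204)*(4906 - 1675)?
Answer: -3854583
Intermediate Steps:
(-4397 + 3204)*(4906 - 1675) = -1193*3231 = -3854583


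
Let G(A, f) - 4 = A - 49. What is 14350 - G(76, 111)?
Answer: 14319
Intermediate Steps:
G(A, f) = -45 + A (G(A, f) = 4 + (A - 49) = 4 + (-49 + A) = -45 + A)
14350 - G(76, 111) = 14350 - (-45 + 76) = 14350 - 1*31 = 14350 - 31 = 14319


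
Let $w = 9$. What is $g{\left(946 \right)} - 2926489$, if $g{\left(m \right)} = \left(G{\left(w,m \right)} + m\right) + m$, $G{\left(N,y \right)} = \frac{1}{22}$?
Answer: $- \frac{64341133}{22} \approx -2.9246 \cdot 10^{6}$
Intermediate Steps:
$G{\left(N,y \right)} = \frac{1}{22}$
$g{\left(m \right)} = \frac{1}{22} + 2 m$ ($g{\left(m \right)} = \left(\frac{1}{22} + m\right) + m = \frac{1}{22} + 2 m$)
$g{\left(946 \right)} - 2926489 = \left(\frac{1}{22} + 2 \cdot 946\right) - 2926489 = \left(\frac{1}{22} + 1892\right) - 2926489 = \frac{41625}{22} - 2926489 = - \frac{64341133}{22}$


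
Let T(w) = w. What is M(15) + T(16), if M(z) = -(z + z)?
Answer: -14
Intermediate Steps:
M(z) = -2*z
M(15) + T(16) = -2*15 + 16 = -30 + 16 = -14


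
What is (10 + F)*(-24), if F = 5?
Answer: -360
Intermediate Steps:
(10 + F)*(-24) = (10 + 5)*(-24) = 15*(-24) = -360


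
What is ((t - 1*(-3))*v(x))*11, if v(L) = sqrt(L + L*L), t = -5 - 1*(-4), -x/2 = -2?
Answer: 44*sqrt(5) ≈ 98.387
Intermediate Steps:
x = 4 (x = -2*(-2) = 4)
t = -1 (t = -5 + 4 = -1)
v(L) = sqrt(L + L**2)
((t - 1*(-3))*v(x))*11 = ((-1 - 1*(-3))*sqrt(4*(1 + 4)))*11 = ((-1 + 3)*sqrt(4*5))*11 = (2*sqrt(20))*11 = (2*(2*sqrt(5)))*11 = (4*sqrt(5))*11 = 44*sqrt(5)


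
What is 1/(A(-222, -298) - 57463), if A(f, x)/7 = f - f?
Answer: -1/57463 ≈ -1.7402e-5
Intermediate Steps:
A(f, x) = 0 (A(f, x) = 7*(f - f) = 7*0 = 0)
1/(A(-222, -298) - 57463) = 1/(0 - 57463) = 1/(-57463) = -1/57463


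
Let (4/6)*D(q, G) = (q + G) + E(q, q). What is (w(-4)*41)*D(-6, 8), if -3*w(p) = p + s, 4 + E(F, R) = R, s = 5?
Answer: 164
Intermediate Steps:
E(F, R) = -4 + R
w(p) = -5/3 - p/3 (w(p) = -(p + 5)/3 = -(5 + p)/3 = -5/3 - p/3)
D(q, G) = -6 + 3*q + 3*G/2 (D(q, G) = 3*((q + G) + (-4 + q))/2 = 3*((G + q) + (-4 + q))/2 = 3*(-4 + G + 2*q)/2 = -6 + 3*q + 3*G/2)
(w(-4)*41)*D(-6, 8) = ((-5/3 - ⅓*(-4))*41)*(-6 + 3*(-6) + (3/2)*8) = ((-5/3 + 4/3)*41)*(-6 - 18 + 12) = -⅓*41*(-12) = -41/3*(-12) = 164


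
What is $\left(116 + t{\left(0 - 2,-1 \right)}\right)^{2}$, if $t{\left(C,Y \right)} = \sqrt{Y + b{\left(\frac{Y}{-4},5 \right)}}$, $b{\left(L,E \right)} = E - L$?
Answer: $\frac{\left(232 + \sqrt{15}\right)^{2}}{4} \approx 13909.0$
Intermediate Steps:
$t{\left(C,Y \right)} = \sqrt{5 + \frac{5 Y}{4}}$ ($t{\left(C,Y \right)} = \sqrt{Y - \left(-5 + \frac{Y}{-4}\right)} = \sqrt{Y - \left(-5 + Y \left(- \frac{1}{4}\right)\right)} = \sqrt{Y - \left(-5 - \frac{Y}{4}\right)} = \sqrt{Y + \left(5 + \frac{Y}{4}\right)} = \sqrt{5 + \frac{5 Y}{4}}$)
$\left(116 + t{\left(0 - 2,-1 \right)}\right)^{2} = \left(116 + \frac{\sqrt{20 + 5 \left(-1\right)}}{2}\right)^{2} = \left(116 + \frac{\sqrt{20 - 5}}{2}\right)^{2} = \left(116 + \frac{\sqrt{15}}{2}\right)^{2}$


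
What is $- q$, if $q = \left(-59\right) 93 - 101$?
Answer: $5588$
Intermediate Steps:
$q = -5588$ ($q = -5487 - 101 = -5588$)
$- q = \left(-1\right) \left(-5588\right) = 5588$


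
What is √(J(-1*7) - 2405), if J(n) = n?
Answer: 6*I*√67 ≈ 49.112*I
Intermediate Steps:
√(J(-1*7) - 2405) = √(-1*7 - 2405) = √(-7 - 2405) = √(-2412) = 6*I*√67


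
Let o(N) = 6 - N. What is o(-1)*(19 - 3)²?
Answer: 1792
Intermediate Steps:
o(-1)*(19 - 3)² = (6 - 1*(-1))*(19 - 3)² = (6 + 1)*16² = 7*256 = 1792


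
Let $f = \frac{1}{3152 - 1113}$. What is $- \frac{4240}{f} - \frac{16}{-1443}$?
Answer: $- \frac{12475254464}{1443} \approx -8.6454 \cdot 10^{6}$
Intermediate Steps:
$f = \frac{1}{2039} \approx 0.00049044$
$- \frac{4240}{f} - \frac{16}{-1443} = - 4240 \frac{1}{\frac{1}{2039}} - \frac{16}{-1443} = \left(-4240\right) 2039 - - \frac{16}{1443} = -8645360 + \frac{16}{1443} = - \frac{12475254464}{1443}$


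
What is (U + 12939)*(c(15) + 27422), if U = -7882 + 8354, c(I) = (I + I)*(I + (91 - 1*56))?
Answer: 387872942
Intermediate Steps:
c(I) = 2*I*(35 + I) (c(I) = (2*I)*(I + (91 - 56)) = (2*I)*(I + 35) = (2*I)*(35 + I) = 2*I*(35 + I))
U = 472
(U + 12939)*(c(15) + 27422) = (472 + 12939)*(2*15*(35 + 15) + 27422) = 13411*(2*15*50 + 27422) = 13411*(1500 + 27422) = 13411*28922 = 387872942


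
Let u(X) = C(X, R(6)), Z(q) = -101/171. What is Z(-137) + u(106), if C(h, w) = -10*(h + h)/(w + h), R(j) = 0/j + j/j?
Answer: -373327/18297 ≈ -20.404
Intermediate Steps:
Z(q) = -101/171 (Z(q) = -101*1/171 = -101/171)
R(j) = 1 (R(j) = 0 + 1 = 1)
C(h, w) = -20*h/(h + w) (C(h, w) = -10*2*h/(h + w) = -20*h/(h + w))
u(X) = -20*X/(1 + X) (u(X) = -20*X/(X + 1) = -20*X/(1 + X))
Z(-137) + u(106) = -101/171 - 20*106/(1 + 106) = -101/171 - 20*106/107 = -101/171 - 20*106*1/107 = -101/171 - 2120/107 = -373327/18297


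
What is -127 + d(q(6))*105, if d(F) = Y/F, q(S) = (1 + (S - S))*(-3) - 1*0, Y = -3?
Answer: -22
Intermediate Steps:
q(S) = -3 (q(S) = (1 + 0)*(-3) + 0 = 1*(-3) + 0 = -3 + 0 = -3)
d(F) = -3/F
-127 + d(q(6))*105 = -127 - 3/(-3)*105 = -127 - 3*(-⅓)*105 = -127 + 1*105 = -127 + 105 = -22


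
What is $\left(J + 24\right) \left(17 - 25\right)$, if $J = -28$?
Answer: $32$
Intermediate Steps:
$\left(J + 24\right) \left(17 - 25\right) = \left(-28 + 24\right) \left(17 - 25\right) = - 4 \left(17 - 25\right) = \left(-4\right) \left(-8\right) = 32$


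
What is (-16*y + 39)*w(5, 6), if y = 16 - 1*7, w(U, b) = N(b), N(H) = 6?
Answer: -630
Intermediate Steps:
w(U, b) = 6
y = 9 (y = 16 - 7 = 9)
(-16*y + 39)*w(5, 6) = (-16*9 + 39)*6 = (-144 + 39)*6 = -105*6 = -630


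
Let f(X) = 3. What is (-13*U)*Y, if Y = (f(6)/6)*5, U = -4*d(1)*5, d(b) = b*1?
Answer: 650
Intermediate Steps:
d(b) = b
U = -20 (U = -4*1*5 = -4*5 = -20)
Y = 5/2 (Y = (3/6)*5 = ((1/6)*3)*5 = (1/2)*5 = 5/2 ≈ 2.5000)
(-13*U)*Y = -13*(-20)*(5/2) = 260*(5/2) = 650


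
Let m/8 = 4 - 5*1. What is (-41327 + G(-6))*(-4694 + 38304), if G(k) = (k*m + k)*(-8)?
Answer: -1400293430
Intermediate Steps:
m = -8 (m = 8*(4 - 5*1) = 8*(4 - 5) = 8*(-1) = -8)
G(k) = 56*k (G(k) = (k*(-8) + k)*(-8) = (-8*k + k)*(-8) = -7*k*(-8) = 56*k)
(-41327 + G(-6))*(-4694 + 38304) = (-41327 + 56*(-6))*(-4694 + 38304) = (-41327 - 336)*33610 = -41663*33610 = -1400293430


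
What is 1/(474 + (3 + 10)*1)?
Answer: 1/487 ≈ 0.0020534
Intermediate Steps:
1/(474 + (3 + 10)*1) = 1/(474 + 13*1) = 1/(474 + 13) = 1/487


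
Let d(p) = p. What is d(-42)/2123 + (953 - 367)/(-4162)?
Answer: -709441/4417963 ≈ -0.16058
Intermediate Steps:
d(-42)/2123 + (953 - 367)/(-4162) = -42/2123 + (953 - 367)/(-4162) = -42*1/2123 + 586*(-1/4162) = -42/2123 - 293/2081 = -709441/4417963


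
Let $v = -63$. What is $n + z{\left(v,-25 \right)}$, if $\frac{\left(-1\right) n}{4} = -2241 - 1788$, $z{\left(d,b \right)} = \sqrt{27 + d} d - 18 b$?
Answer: $16566 - 378 i \approx 16566.0 - 378.0 i$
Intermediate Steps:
$z{\left(d,b \right)} = - 18 b + d \sqrt{27 + d}$ ($z{\left(d,b \right)} = d \sqrt{27 + d} - 18 b = - 18 b + d \sqrt{27 + d}$)
$n = 16116$ ($n = - 4 \left(-2241 - 1788\right) = \left(-4\right) \left(-4029\right) = 16116$)
$n + z{\left(v,-25 \right)} = 16116 - \left(-450 + 63 \sqrt{27 - 63}\right) = 16116 + \left(450 - 63 \sqrt{-36}\right) = 16116 + \left(450 - 63 \cdot 6 i\right) = 16116 + \left(450 - 378 i\right) = 16566 - 378 i$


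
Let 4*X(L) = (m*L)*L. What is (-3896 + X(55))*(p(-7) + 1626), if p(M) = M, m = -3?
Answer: -39922921/4 ≈ -9.9807e+6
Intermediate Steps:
X(L) = -3*L²/4 (X(L) = ((-3*L)*L)/4 = (-3*L²)/4 = -3*L²/4)
(-3896 + X(55))*(p(-7) + 1626) = (-3896 - ¾*55²)*(-7 + 1626) = (-3896 - ¾*3025)*1619 = (-3896 - 9075/4)*1619 = -24659/4*1619 = -39922921/4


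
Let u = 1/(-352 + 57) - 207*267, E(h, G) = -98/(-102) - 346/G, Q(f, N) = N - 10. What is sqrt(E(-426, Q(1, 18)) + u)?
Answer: I*sqrt(50079292346505)/30090 ≈ 235.18*I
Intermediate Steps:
Q(f, N) = -10 + N
E(h, G) = 49/51 - 346/G (E(h, G) = -98*(-1/102) - 346/G = 49/51 - 346/G)
u = -16304356/295 (u = 1/(-295) - 55269 = -1/295 - 55269 = -16304356/295 ≈ -55269.)
sqrt(E(-426, Q(1, 18)) + u) = sqrt((49/51 - 346/(-10 + 18)) - 16304356/295) = sqrt((49/51 - 346/8) - 16304356/295) = sqrt((49/51 - 346*1/8) - 16304356/295) = sqrt((49/51 - 173/4) - 16304356/295) = sqrt(-8627/204 - 16304356/295) = sqrt(-3328633589/60180) = I*sqrt(50079292346505)/30090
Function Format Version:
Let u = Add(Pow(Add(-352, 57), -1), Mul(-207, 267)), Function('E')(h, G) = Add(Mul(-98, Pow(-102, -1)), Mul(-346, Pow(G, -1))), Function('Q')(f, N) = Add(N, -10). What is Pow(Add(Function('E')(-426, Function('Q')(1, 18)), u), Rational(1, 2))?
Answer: Mul(Rational(1, 30090), I, Pow(50079292346505, Rational(1, 2))) ≈ Mul(235.18, I)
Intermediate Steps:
Function('Q')(f, N) = Add(-10, N)
Function('E')(h, G) = Add(Rational(49, 51), Mul(-346, Pow(G, -1))) (Function('E')(h, G) = Add(Mul(-98, Rational(-1, 102)), Mul(-346, Pow(G, -1))) = Add(Rational(49, 51), Mul(-346, Pow(G, -1))))
u = Rational(-16304356, 295) (u = Add(Pow(-295, -1), -55269) = Add(Rational(-1, 295), -55269) = Rational(-16304356, 295) ≈ -55269.)
Pow(Add(Function('E')(-426, Function('Q')(1, 18)), u), Rational(1, 2)) = Pow(Add(Add(Rational(49, 51), Mul(-346, Pow(Add(-10, 18), -1))), Rational(-16304356, 295)), Rational(1, 2)) = Pow(Add(Add(Rational(49, 51), Mul(-346, Pow(8, -1))), Rational(-16304356, 295)), Rational(1, 2)) = Pow(Add(Add(Rational(49, 51), Mul(-346, Rational(1, 8))), Rational(-16304356, 295)), Rational(1, 2)) = Pow(Add(Add(Rational(49, 51), Rational(-173, 4)), Rational(-16304356, 295)), Rational(1, 2)) = Pow(Add(Rational(-8627, 204), Rational(-16304356, 295)), Rational(1, 2)) = Pow(Rational(-3328633589, 60180), Rational(1, 2)) = Mul(Rational(1, 30090), I, Pow(50079292346505, Rational(1, 2)))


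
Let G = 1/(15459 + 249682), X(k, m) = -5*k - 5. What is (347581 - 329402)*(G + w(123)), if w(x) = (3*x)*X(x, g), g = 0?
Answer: -1102719197100241/265141 ≈ -4.1590e+9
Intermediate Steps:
X(k, m) = -5 - 5*k
w(x) = 3*x*(-5 - 5*x) (w(x) = (3*x)*(-5 - 5*x) = 3*x*(-5 - 5*x))
G = 1/265141 ≈ 3.7716e-6
(347581 - 329402)*(G + w(123)) = (347581 - 329402)*(1/265141 - 15*123*(1 + 123)) = 18179*(1/265141 - 15*123*124) = 18179*(1/265141 - 228780) = 18179*(-60658957979/265141) = -1102719197100241/265141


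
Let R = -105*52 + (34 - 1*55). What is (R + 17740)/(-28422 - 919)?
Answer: -943/2257 ≈ -0.41781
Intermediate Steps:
R = -5481 (R = -5460 + (34 - 55) = -5460 - 21 = -5481)
(R + 17740)/(-28422 - 919) = (-5481 + 17740)/(-28422 - 919) = 12259/(-29341) = 12259*(-1/29341) = -943/2257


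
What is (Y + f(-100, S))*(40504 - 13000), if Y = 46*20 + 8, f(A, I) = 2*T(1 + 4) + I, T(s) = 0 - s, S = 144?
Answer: 29209248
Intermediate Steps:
T(s) = -s
f(A, I) = -10 + I (f(A, I) = 2*(-(1 + 4)) + I = 2*(-1*5) + I = 2*(-5) + I = -10 + I)
Y = 928 (Y = 920 + 8 = 928)
(Y + f(-100, S))*(40504 - 13000) = (928 + (-10 + 144))*(40504 - 13000) = (928 + 134)*27504 = 1062*27504 = 29209248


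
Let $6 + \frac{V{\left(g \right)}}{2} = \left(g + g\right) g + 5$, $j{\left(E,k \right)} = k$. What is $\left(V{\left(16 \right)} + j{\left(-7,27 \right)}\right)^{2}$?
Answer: $1100401$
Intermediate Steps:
$V{\left(g \right)} = -2 + 4 g^{2}$ ($V{\left(g \right)} = -12 + 2 \left(\left(g + g\right) g + 5\right) = -12 + 2 \left(2 g g + 5\right) = -12 + 2 \left(2 g^{2} + 5\right) = -12 + 2 \left(5 + 2 g^{2}\right) = -12 + \left(10 + 4 g^{2}\right) = -2 + 4 g^{2}$)
$\left(V{\left(16 \right)} + j{\left(-7,27 \right)}\right)^{2} = \left(\left(-2 + 4 \cdot 16^{2}\right) + 27\right)^{2} = \left(\left(-2 + 4 \cdot 256\right) + 27\right)^{2} = \left(\left(-2 + 1024\right) + 27\right)^{2} = \left(1022 + 27\right)^{2} = 1049^{2} = 1100401$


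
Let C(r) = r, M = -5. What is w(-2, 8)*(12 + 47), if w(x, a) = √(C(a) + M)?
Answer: 59*√3 ≈ 102.19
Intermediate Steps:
w(x, a) = √(-5 + a) (w(x, a) = √(a - 5) = √(-5 + a))
w(-2, 8)*(12 + 47) = √(-5 + 8)*(12 + 47) = √3*59 = 59*√3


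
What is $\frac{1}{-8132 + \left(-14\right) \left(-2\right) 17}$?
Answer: $- \frac{1}{7656} \approx -0.00013062$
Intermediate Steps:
$\frac{1}{-8132 + \left(-14\right) \left(-2\right) 17} = \frac{1}{-8132 + 28 \cdot 17} = \frac{1}{-8132 + 476} = \frac{1}{-7656} = - \frac{1}{7656}$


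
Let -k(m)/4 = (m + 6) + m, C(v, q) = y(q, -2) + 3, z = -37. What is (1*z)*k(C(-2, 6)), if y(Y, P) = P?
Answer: 1184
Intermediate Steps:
C(v, q) = 1 (C(v, q) = -2 + 3 = 1)
k(m) = -24 - 8*m (k(m) = -4*((m + 6) + m) = -4*((6 + m) + m) = -4*(6 + 2*m) = -24 - 8*m)
(1*z)*k(C(-2, 6)) = (1*(-37))*(-24 - 8*1) = -37*(-24 - 8) = -37*(-32) = 1184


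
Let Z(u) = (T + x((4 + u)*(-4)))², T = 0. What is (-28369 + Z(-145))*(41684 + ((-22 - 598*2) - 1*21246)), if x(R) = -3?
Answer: -545079200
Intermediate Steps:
Z(u) = 9 (Z(u) = (0 - 3)² = (-3)² = 9)
(-28369 + Z(-145))*(41684 + ((-22 - 598*2) - 1*21246)) = (-28369 + 9)*(41684 + ((-22 - 598*2) - 1*21246)) = -28360*(41684 + ((-22 - 46*26) - 21246)) = -28360*(41684 + ((-22 - 1196) - 21246)) = -28360*(41684 + (-1218 - 21246)) = -28360*(41684 - 22464) = -28360*19220 = -545079200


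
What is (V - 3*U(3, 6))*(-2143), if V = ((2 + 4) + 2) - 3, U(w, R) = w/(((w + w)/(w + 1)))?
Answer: 2143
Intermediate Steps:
U(w, R) = ½ + w/2 (U(w, R) = w/(((2*w)/(1 + w))) = w/((2*w/(1 + w))) = w*((1 + w)/(2*w)) = ½ + w/2)
V = 5 (V = (6 + 2) - 3 = 8 - 3 = 5)
(V - 3*U(3, 6))*(-2143) = (5 - 3*(½ + (½)*3))*(-2143) = (5 - 3*(½ + 3/2))*(-2143) = (5 - 3*2)*(-2143) = (5 - 6)*(-2143) = -1*(-2143) = 2143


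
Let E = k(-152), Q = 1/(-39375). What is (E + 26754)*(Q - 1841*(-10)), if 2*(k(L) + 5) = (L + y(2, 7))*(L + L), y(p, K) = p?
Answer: 35917760369201/39375 ≈ 9.1220e+8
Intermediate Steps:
Q = -1/39375 ≈ -2.5397e-5
k(L) = -5 + L*(2 + L) (k(L) = -5 + ((L + 2)*(L + L))/2 = -5 + ((2 + L)*(2*L))/2 = -5 + (2*L*(2 + L))/2 = -5 + L*(2 + L))
E = 22795 (E = -5 + (-152)**2 + 2*(-152) = -5 + 23104 - 304 = 22795)
(E + 26754)*(Q - 1841*(-10)) = (22795 + 26754)*(-1/39375 - 1841*(-10)) = 49549*(-1/39375 + 18410) = 49549*(724893749/39375) = 35917760369201/39375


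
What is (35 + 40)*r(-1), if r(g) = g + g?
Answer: -150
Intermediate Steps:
r(g) = 2*g
(35 + 40)*r(-1) = (35 + 40)*(2*(-1)) = 75*(-2) = -150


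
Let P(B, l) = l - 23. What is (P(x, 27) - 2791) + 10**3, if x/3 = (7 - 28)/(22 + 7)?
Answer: -1787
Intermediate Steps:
x = -63/29 (x = 3*((7 - 28)/(22 + 7)) = 3*(-21/29) = -63/29 ≈ -2.1724)
P(B, l) = -23 + l
(P(x, 27) - 2791) + 10**3 = ((-23 + 27) - 2791) + 10**3 = (4 - 2791) + 1000 = -2787 + 1000 = -1787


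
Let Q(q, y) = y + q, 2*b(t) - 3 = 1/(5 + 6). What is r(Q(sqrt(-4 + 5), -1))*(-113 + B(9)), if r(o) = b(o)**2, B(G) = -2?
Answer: -33235/121 ≈ -274.67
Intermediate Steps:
b(t) = 17/11 (b(t) = 3/2 + 1/(2*(5 + 6)) = 3/2 + (1/2)/11 = 3/2 + (1/2)*(1/11) = 3/2 + 1/22 = 17/11)
Q(q, y) = q + y
r(o) = 289/121 (r(o) = (17/11)**2 = 289/121)
r(Q(sqrt(-4 + 5), -1))*(-113 + B(9)) = 289*(-113 - 2)/121 = (289/121)*(-115) = -33235/121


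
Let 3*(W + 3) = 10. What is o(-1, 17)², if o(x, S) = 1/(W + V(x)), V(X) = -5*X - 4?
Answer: 9/16 ≈ 0.56250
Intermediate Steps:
W = ⅓ (W = -3 + (⅓)*10 = -3 + 10/3 = ⅓ ≈ 0.33333)
V(X) = -4 - 5*X
o(x, S) = 1/(-11/3 - 5*x) (o(x, S) = 1/(⅓ + (-4 - 5*x)) = 1/(-11/3 - 5*x))
o(-1, 17)² = (-3/(11 + 15*(-1)))² = (-3/(11 - 15))² = (-3/(-4))² = (-3*(-¼))² = (¾)² = 9/16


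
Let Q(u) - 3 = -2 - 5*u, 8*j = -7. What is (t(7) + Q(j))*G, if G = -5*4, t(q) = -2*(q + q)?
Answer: 905/2 ≈ 452.50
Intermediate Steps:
j = -7/8 (j = (1/8)*(-7) = -7/8 ≈ -0.87500)
Q(u) = 1 - 5*u (Q(u) = 3 + (-2 - 5*u) = 1 - 5*u)
t(q) = -4*q
G = -20
(t(7) + Q(j))*G = (-4*7 + (1 - 5*(-7/8)))*(-20) = (-28 + (1 + 35/8))*(-20) = (-28 + 43/8)*(-20) = -181/8*(-20) = 905/2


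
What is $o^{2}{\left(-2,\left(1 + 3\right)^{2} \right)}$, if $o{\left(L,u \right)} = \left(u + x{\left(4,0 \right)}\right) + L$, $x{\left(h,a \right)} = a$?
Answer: $196$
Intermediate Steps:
$o{\left(L,u \right)} = L + u$ ($o{\left(L,u \right)} = \left(u + 0\right) + L = u + L = L + u$)
$o^{2}{\left(-2,\left(1 + 3\right)^{2} \right)} = \left(-2 + \left(1 + 3\right)^{2}\right)^{2} = \left(-2 + 4^{2}\right)^{2} = \left(-2 + 16\right)^{2} = 14^{2} = 196$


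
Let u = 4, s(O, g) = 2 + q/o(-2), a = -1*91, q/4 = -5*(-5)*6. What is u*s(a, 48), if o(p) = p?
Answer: -1192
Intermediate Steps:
q = 600 (q = 4*(-5*(-5)*6) = 4*(25*6) = 4*150 = 600)
a = -91
s(O, g) = -298 (s(O, g) = 2 + 600/(-2) = 2 + 600*(-½) = 2 - 300 = -298)
u*s(a, 48) = 4*(-298) = -1192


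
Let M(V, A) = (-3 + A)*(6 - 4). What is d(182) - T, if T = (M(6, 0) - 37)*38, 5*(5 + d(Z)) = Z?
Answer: 8327/5 ≈ 1665.4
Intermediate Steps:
M(V, A) = -6 + 2*A (M(V, A) = (-3 + A)*2 = -6 + 2*A)
d(Z) = -5 + Z/5
T = -1634 (T = ((-6 + 2*0) - 37)*38 = ((-6 + 0) - 37)*38 = (-6 - 37)*38 = -43*38 = -1634)
d(182) - T = (-5 + (⅕)*182) - 1*(-1634) = (-5 + 182/5) + 1634 = 157/5 + 1634 = 8327/5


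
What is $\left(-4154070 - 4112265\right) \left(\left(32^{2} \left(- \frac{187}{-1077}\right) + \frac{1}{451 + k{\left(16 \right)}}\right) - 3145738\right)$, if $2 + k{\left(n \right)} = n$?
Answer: $\frac{289379088973271759}{11129} \approx 2.6002 \cdot 10^{13}$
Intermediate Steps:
$k{\left(n \right)} = -2 + n$
$\left(-4154070 - 4112265\right) \left(\left(32^{2} \left(- \frac{187}{-1077}\right) + \frac{1}{451 + k{\left(16 \right)}}\right) - 3145738\right) = \left(-4154070 - 4112265\right) \left(\left(32^{2} \left(- \frac{187}{-1077}\right) + \frac{1}{451 + \left(-2 + 16\right)}\right) - 3145738\right) = - 8266335 \left(\left(1024 \left(\left(-187\right) \left(- \frac{1}{1077}\right)\right) + \frac{1}{451 + 14}\right) - 3145738\right) = - 8266335 \left(\left(1024 \cdot \frac{187}{1077} + \frac{1}{465}\right) - 3145738\right) = - 8266335 \left(\left(\frac{191488}{1077} + \frac{1}{465}\right) - 3145738\right) = - 8266335 \left(\frac{29680999}{166935} - 3145738\right) = \left(-8266335\right) \left(- \frac{525104092031}{166935}\right) = \frac{289379088973271759}{11129}$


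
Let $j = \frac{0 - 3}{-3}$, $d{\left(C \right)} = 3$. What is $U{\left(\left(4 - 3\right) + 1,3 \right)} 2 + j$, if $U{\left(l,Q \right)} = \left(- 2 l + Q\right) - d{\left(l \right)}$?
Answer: $-7$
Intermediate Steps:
$U{\left(l,Q \right)} = -3 + Q - 2 l$ ($U{\left(l,Q \right)} = \left(- 2 l + Q\right) - 3 = \left(Q - 2 l\right) - 3 = -3 + Q - 2 l$)
$j = 1$ ($j = \left(-3\right) \left(- \frac{1}{3}\right) = 1$)
$U{\left(\left(4 - 3\right) + 1,3 \right)} 2 + j = \left(-3 + 3 - 2 \left(\left(4 - 3\right) + 1\right)\right) 2 + 1 = \left(-3 + 3 - 2 \left(1 + 1\right)\right) 2 + 1 = \left(-3 + 3 - 4\right) 2 + 1 = \left(-4\right) 2 + 1 = -8 + 1 = -7$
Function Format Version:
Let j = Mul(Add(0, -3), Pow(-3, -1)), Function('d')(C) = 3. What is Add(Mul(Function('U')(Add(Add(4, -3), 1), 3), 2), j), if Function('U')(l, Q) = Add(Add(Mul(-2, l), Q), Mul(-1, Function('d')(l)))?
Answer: -7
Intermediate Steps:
Function('U')(l, Q) = Add(-3, Q, Mul(-2, l)) (Function('U')(l, Q) = Add(Add(Mul(-2, l), Q), Mul(-1, 3)) = Add(Add(Q, Mul(-2, l)), -3) = Add(-3, Q, Mul(-2, l)))
j = 1 (j = Mul(-3, Rational(-1, 3)) = 1)
Add(Mul(Function('U')(Add(Add(4, -3), 1), 3), 2), j) = Add(Mul(Add(-3, 3, Mul(-2, Add(Add(4, -3), 1))), 2), 1) = Add(Mul(Add(-3, 3, Mul(-2, Add(1, 1))), 2), 1) = Add(Mul(Add(-3, 3, Mul(-2, 2)), 2), 1) = Add(Mul(Add(-3, 3, -4), 2), 1) = Add(Mul(-4, 2), 1) = Add(-8, 1) = -7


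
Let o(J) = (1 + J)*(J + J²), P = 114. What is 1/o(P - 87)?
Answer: 1/21168 ≈ 4.7241e-5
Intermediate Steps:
1/o(P - 87) = 1/((114 - 87)*(1 + (114 - 87)² + 2*(114 - 87))) = 1/(27*(1 + 27² + 2*27)) = 1/(27*(1 + 729 + 54)) = 1/(27*784) = 1/21168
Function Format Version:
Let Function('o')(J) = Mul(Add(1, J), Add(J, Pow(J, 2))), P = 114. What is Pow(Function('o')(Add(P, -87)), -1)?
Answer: Rational(1, 21168) ≈ 4.7241e-5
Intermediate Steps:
Pow(Function('o')(Add(P, -87)), -1) = Pow(Mul(Add(114, -87), Add(1, Pow(Add(114, -87), 2), Mul(2, Add(114, -87)))), -1) = Pow(Mul(27, Add(1, Pow(27, 2), Mul(2, 27))), -1) = Pow(Mul(27, Add(1, 729, 54)), -1) = Pow(Mul(27, 784), -1) = Pow(21168, -1) = Rational(1, 21168)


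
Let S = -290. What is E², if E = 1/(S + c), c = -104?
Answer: 1/155236 ≈ 6.4418e-6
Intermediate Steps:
E = -1/394 (E = 1/(-290 - 104) = 1/(-394) = -1/394 ≈ -0.0025381)
E² = (-1/394)² = 1/155236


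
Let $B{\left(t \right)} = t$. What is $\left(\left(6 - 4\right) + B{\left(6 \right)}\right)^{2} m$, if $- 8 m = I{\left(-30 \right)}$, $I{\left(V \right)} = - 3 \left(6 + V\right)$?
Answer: $-576$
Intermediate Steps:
$I{\left(V \right)} = -18 - 3 V$
$m = -9$ ($m = - \frac{-18 - -90}{8} = - \frac{-18 + 90}{8} = \left(- \frac{1}{8}\right) 72 = -9$)
$\left(\left(6 - 4\right) + B{\left(6 \right)}\right)^{2} m = \left(\left(6 - 4\right) + 6\right)^{2} \left(-9\right) = \left(2 + 6\right)^{2} \left(-9\right) = 8^{2} \left(-9\right) = 64 \left(-9\right) = -576$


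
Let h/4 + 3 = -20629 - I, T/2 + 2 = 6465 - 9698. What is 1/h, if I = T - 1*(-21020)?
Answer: -1/140728 ≈ -7.1059e-6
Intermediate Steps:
T = -6470 (T = -4 + 2*(6465 - 9698) = -4 + 2*(-3233) = -4 - 6466 = -6470)
I = 14550 (I = -6470 - 1*(-21020) = -6470 + 21020 = 14550)
h = -140728 (h = -12 + 4*(-20629 - 1*14550) = -12 + 4*(-20629 - 14550) = -12 + 4*(-35179) = -12 - 140716 = -140728)
1/h = 1/(-140728) = -1/140728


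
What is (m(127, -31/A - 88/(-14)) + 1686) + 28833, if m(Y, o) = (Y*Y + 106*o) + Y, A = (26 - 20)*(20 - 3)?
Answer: 16925038/357 ≈ 47409.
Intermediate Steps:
A = 102 (A = 6*17 = 102)
m(Y, o) = Y + Y**2 + 106*o (m(Y, o) = (Y**2 + 106*o) + Y = Y + Y**2 + 106*o)
(m(127, -31/A - 88/(-14)) + 1686) + 28833 = ((127 + 127**2 + 106*(-31/102 - 88/(-14))) + 1686) + 28833 = ((127 + 16129 + 106*(-31*1/102 - 88*(-1/14))) + 1686) + 28833 = ((127 + 16129 + 106*(-31/102 + 44/7)) + 1686) + 28833 = ((127 + 16129 + 106*(4271/714)) + 1686) + 28833 = ((127 + 16129 + 226363/357) + 1686) + 28833 = (6029755/357 + 1686) + 28833 = 6631657/357 + 28833 = 16925038/357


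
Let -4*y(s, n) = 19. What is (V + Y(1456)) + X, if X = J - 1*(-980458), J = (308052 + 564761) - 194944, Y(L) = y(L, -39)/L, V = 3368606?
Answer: 29276857773/5824 ≈ 5.0269e+6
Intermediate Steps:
y(s, n) = -19/4 (y(s, n) = -1/4*19 = -19/4)
Y(L) = -19/(4*L)
J = 677869 (J = 872813 - 194944 = 677869)
X = 1658327 (X = 677869 - 1*(-980458) = 677869 + 980458 = 1658327)
(V + Y(1456)) + X = (3368606 - 19/4/1456) + 1658327 = (3368606 - 19/4*1/1456) + 1658327 = (3368606 - 19/5824) + 1658327 = 19618761325/5824 + 1658327 = 29276857773/5824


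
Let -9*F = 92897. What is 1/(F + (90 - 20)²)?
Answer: -9/48797 ≈ -0.00018444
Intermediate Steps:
F = -92897/9 (F = -⅑*92897 = -92897/9 ≈ -10322.)
1/(F + (90 - 20)²) = 1/(-92897/9 + (90 - 20)²) = 1/(-92897/9 + 70²) = 1/(-92897/9 + 4900) = 1/(-48797/9) = -9/48797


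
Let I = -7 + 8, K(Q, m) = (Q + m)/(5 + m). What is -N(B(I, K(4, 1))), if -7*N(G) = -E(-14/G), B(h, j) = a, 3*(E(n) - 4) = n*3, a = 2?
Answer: 3/7 ≈ 0.42857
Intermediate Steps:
K(Q, m) = (Q + m)/(5 + m)
I = 1
E(n) = 4 + n (E(n) = 4 + (n*3)/3 = 4 + (3*n)/3 = 4 + n)
B(h, j) = 2
N(G) = 4/7 - 2/G (N(G) = -(-1)*(4 - 14/G)/7 = -(-4 + 14/G)/7 = 4/7 - 2/G)
-N(B(I, K(4, 1))) = -(4/7 - 2/2) = -(4/7 - 2*1/2) = -(4/7 - 1) = -1*(-3/7) = 3/7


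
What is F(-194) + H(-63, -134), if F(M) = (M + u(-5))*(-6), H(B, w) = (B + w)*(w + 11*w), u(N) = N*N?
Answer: 317790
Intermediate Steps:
u(N) = N²
H(B, w) = 12*w*(B + w) (H(B, w) = (B + w)*(12*w) = 12*w*(B + w))
F(M) = -150 - 6*M (F(M) = (M + (-5)²)*(-6) = (M + 25)*(-6) = (25 + M)*(-6) = -150 - 6*M)
F(-194) + H(-63, -134) = (-150 - 6*(-194)) + 12*(-134)*(-63 - 134) = (-150 + 1164) + 12*(-134)*(-197) = 1014 + 316776 = 317790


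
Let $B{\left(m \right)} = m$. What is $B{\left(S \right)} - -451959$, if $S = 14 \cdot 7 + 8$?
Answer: $452065$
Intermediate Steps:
$S = 106$ ($S = 98 + 8 = 106$)
$B{\left(S \right)} - -451959 = 106 - -451959 = 106 + 451959 = 452065$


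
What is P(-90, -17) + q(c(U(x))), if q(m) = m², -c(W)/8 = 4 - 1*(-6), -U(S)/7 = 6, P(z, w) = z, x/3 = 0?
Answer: 6310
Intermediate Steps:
x = 0 (x = 3*0 = 0)
U(S) = -42 (U(S) = -7*6 = -42)
c(W) = -80 (c(W) = -8*(4 - 1*(-6)) = -8*(4 + 6) = -8*10 = -80)
P(-90, -17) + q(c(U(x))) = -90 + (-80)² = -90 + 6400 = 6310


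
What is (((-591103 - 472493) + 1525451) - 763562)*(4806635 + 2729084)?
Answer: -2273579172333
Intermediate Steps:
(((-591103 - 472493) + 1525451) - 763562)*(4806635 + 2729084) = ((-1063596 + 1525451) - 763562)*7535719 = (461855 - 763562)*7535719 = -301707*7535719 = -2273579172333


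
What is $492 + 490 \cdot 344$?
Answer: $169052$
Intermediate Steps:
$492 + 490 \cdot 344 = 492 + 168560 = 169052$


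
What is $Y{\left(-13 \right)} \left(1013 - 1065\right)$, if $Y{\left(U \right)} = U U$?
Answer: $-8788$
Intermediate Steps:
$Y{\left(U \right)} = U^{2}$
$Y{\left(-13 \right)} \left(1013 - 1065\right) = \left(-13\right)^{2} \left(1013 - 1065\right) = 169 \left(-52\right) = -8788$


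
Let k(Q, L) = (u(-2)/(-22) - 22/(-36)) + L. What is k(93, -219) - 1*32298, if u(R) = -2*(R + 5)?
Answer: -6438191/198 ≈ -32516.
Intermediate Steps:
u(R) = -10 - 2*R (u(R) = -2*(5 + R) = -10 - 2*R)
k(Q, L) = 175/198 + L (k(Q, L) = ((-10 - 2*(-2))/(-22) - 22/(-36)) + L = ((-10 + 4)*(-1/22) - 22*(-1/36)) + L = (-6*(-1/22) + 11/18) + L = (3/11 + 11/18) + L = 175/198 + L)
k(93, -219) - 1*32298 = (175/198 - 219) - 1*32298 = -43187/198 - 32298 = -6438191/198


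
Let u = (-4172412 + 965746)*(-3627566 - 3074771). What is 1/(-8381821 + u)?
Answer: 1/21492147796621 ≈ 4.6529e-14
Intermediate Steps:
u = 21492156178442 (u = -3206666*(-6702337) = 21492156178442)
1/(-8381821 + u) = 1/(-8381821 + 21492156178442) = 1/21492147796621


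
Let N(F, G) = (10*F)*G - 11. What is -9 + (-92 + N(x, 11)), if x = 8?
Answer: 768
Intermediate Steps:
N(F, G) = -11 + 10*F*G (N(F, G) = 10*F*G - 11 = -11 + 10*F*G)
-9 + (-92 + N(x, 11)) = -9 + (-92 + (-11 + 10*8*11)) = -9 + (-92 + (-11 + 880)) = -9 + (-92 + 869) = -9 + 777 = 768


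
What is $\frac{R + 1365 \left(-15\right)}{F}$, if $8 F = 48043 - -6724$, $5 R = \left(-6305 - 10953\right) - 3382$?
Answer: $- \frac{196824}{54767} \approx -3.5938$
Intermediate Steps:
$R = -4128$ ($R = \frac{\left(-6305 - 10953\right) - 3382}{5} = \frac{-17258 - 3382}{5} = \frac{1}{5} \left(-20640\right) = -4128$)
$F = \frac{54767}{8}$ ($F = \frac{48043 - -6724}{8} = \frac{48043 + 6724}{8} = \frac{1}{8} \cdot 54767 = \frac{54767}{8} \approx 6845.9$)
$\frac{R + 1365 \left(-15\right)}{F} = \frac{-4128 + 1365 \left(-15\right)}{\frac{54767}{8}} = \left(-4128 - 20475\right) \frac{8}{54767} = \left(-24603\right) \frac{8}{54767} = - \frac{196824}{54767}$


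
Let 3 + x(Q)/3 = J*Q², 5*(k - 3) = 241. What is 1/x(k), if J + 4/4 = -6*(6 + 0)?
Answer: -25/7274721 ≈ -3.4366e-6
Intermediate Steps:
J = -37 (J = -1 - 6*(6 + 0) = -1 - 6*6 = -1 - 36 = -37)
k = 256/5 (k = 3 + (⅕)*241 = 3 + 241/5 = 256/5 ≈ 51.200)
x(Q) = -9 - 111*Q² (x(Q) = -9 + 3*(-37*Q²) = -9 - 111*Q²)
1/x(k) = 1/(-9 - 111*(256/5)²) = 1/(-9 - 111*65536/25) = 1/(-9 - 7274496/25) = 1/(-7274721/25) = -25/7274721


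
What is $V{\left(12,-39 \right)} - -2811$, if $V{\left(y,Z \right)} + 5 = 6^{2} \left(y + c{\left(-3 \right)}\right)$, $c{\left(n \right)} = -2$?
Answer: $3166$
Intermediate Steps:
$V{\left(y,Z \right)} = -77 + 36 y$ ($V{\left(y,Z \right)} = -5 + 6^{2} \left(y - 2\right) = -5 + 36 \left(-2 + y\right) = -5 + \left(-72 + 36 y\right) = -77 + 36 y$)
$V{\left(12,-39 \right)} - -2811 = \left(-77 + 36 \cdot 12\right) - -2811 = \left(-77 + 432\right) + 2811 = 355 + 2811 = 3166$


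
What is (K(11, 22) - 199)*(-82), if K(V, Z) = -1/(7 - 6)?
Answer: 16400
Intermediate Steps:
K(V, Z) = -1 (K(V, Z) = -1/1 = -1*1 = -1)
(K(11, 22) - 199)*(-82) = (-1 - 199)*(-82) = -200*(-82) = 16400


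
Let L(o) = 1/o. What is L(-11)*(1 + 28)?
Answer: -29/11 ≈ -2.6364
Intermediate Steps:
L(-11)*(1 + 28) = (1 + 28)/(-11) = -1/11*29 = -29/11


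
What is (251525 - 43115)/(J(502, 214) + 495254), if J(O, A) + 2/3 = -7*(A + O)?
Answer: 312615/735362 ≈ 0.42512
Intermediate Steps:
J(O, A) = -⅔ - 7*A - 7*O (J(O, A) = -⅔ - 7*(A + O) = -⅔ + (-7*A - 7*O) = -⅔ - 7*A - 7*O)
(251525 - 43115)/(J(502, 214) + 495254) = (251525 - 43115)/((-⅔ - 7*214 - 7*502) + 495254) = 208410/((-⅔ - 1498 - 3514) + 495254) = 208410/(-15038/3 + 495254) = 208410/(1470724/3) = 208410*(3/1470724) = 312615/735362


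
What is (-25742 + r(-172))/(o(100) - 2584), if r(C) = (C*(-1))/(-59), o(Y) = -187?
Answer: 89350/9617 ≈ 9.2908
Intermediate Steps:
r(C) = C/59 (r(C) = -C*(-1/59) = C/59)
(-25742 + r(-172))/(o(100) - 2584) = (-25742 + (1/59)*(-172))/(-187 - 2584) = (-25742 - 172/59)/(-2771) = -1518950/59*(-1/2771) = 89350/9617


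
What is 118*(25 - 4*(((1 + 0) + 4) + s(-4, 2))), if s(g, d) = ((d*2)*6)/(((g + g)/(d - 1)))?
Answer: 2006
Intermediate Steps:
s(g, d) = 6*d*(-1 + d)/g (s(g, d) = ((2*d)*6)/(((2*g)/(-1 + d))) = (12*d)/((2*g/(-1 + d))) = (12*d)*((-1 + d)/(2*g)) = 6*d*(-1 + d)/g)
118*(25 - 4*(((1 + 0) + 4) + s(-4, 2))) = 118*(25 - 4*(((1 + 0) + 4) + 6*2*(-1 + 2)/(-4))) = 118*(25 - 4*((1 + 4) + 6*2*(-¼)*1)) = 118*(25 - 4*(5 - 3)) = 118*(25 - 4*2) = 118*(25 - 8) = 118*17 = 2006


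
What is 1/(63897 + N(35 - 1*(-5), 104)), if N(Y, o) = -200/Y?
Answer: 1/63892 ≈ 1.5651e-5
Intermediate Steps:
1/(63897 + N(35 - 1*(-5), 104)) = 1/(63897 - 200/(35 - 1*(-5))) = 1/(63897 - 200/(35 + 5)) = 1/(63897 - 200/40) = 1/(63897 - 200*1/40) = 1/(63897 - 5) = 1/63892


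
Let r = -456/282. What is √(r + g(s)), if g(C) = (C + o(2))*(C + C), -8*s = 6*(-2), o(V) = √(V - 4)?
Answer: √(25474 + 26508*I*√2)/94 ≈ 2.0016 + 1.0598*I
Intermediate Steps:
o(V) = √(-4 + V)
s = 3/2 (s = -3*(-2)/4 = -⅛*(-12) = 3/2 ≈ 1.5000)
g(C) = 2*C*(C + I*√2) (g(C) = (C + √(-4 + 2))*(C + C) = (C + √(-2))*(2*C) = (C + I*√2)*(2*C) = 2*C*(C + I*√2))
r = -76/47 (r = -456*1/282 = -76/47 ≈ -1.6170)
√(r + g(s)) = √(-76/47 + 2*(3/2)*(3/2 + I*√2)) = √(-76/47 + (9/2 + 3*I*√2)) = √(271/94 + 3*I*√2)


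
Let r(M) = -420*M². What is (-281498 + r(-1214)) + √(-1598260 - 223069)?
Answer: -619275818 + I*√1821329 ≈ -6.1928e+8 + 1349.6*I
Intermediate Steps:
(-281498 + r(-1214)) + √(-1598260 - 223069) = (-281498 - 420*(-1214)²) + √(-1598260 - 223069) = (-281498 - 420*1473796) + √(-1821329) = (-281498 - 618994320) + I*√1821329 = -619275818 + I*√1821329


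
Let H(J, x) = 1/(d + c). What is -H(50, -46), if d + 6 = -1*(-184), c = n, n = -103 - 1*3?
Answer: -1/72 ≈ -0.013889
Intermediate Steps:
n = -106 (n = -103 - 3 = -106)
c = -106
d = 178 (d = -6 - 1*(-184) = -6 + 184 = 178)
H(J, x) = 1/72 (H(J, x) = 1/(178 - 106) = 1/72)
-H(50, -46) = -1*1/72 = -1/72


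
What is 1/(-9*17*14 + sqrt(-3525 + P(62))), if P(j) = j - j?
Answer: -714/1530563 - 5*I*sqrt(141)/4591689 ≈ -0.00046649 - 1.293e-5*I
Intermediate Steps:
P(j) = 0
1/(-9*17*14 + sqrt(-3525 + P(62))) = 1/(-9*17*14 + sqrt(-3525 + 0)) = 1/(-153*14 + sqrt(-3525)) = 1/(-2142 + 5*I*sqrt(141))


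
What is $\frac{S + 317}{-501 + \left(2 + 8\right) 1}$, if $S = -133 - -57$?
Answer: $- \frac{241}{491} \approx -0.49084$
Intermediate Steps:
$S = -76$ ($S = -133 + 57 = -76$)
$\frac{S + 317}{-501 + \left(2 + 8\right) 1} = \frac{-76 + 317}{-501 + \left(2 + 8\right) 1} = \frac{241}{-501 + 10 \cdot 1} = \frac{241}{-501 + 10} = \frac{241}{-491} = 241 \left(- \frac{1}{491}\right) = - \frac{241}{491}$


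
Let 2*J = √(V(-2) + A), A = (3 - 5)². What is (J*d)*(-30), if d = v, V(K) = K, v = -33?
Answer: 495*√2 ≈ 700.04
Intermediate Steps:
d = -33
A = 4 (A = (-2)² = 4)
J = √2/2 (J = √(-2 + 4)/2 = √2/2 ≈ 0.70711)
(J*d)*(-30) = ((√2/2)*(-33))*(-30) = -33*√2/2*(-30) = 495*√2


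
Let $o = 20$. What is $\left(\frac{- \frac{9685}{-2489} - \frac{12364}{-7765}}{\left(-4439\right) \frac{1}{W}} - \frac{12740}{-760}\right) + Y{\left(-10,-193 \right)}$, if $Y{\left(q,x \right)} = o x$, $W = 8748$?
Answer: $- \frac{661299292612971}{171585860630} \approx -3854.0$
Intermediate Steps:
$Y{\left(q,x \right)} = 20 x$
$\left(\frac{- \frac{9685}{-2489} - \frac{12364}{-7765}}{\left(-4439\right) \frac{1}{W}} - \frac{12740}{-760}\right) + Y{\left(-10,-193 \right)} = \left(\frac{- \frac{9685}{-2489} - \frac{12364}{-7765}}{\left(-4439\right) \frac{1}{8748}} - \frac{12740}{-760}\right) + 20 \left(-193\right) = \left(\frac{\left(-9685\right) \left(- \frac{1}{2489}\right) - - \frac{12364}{7765}}{\left(-4439\right) \frac{1}{8748}} - - \frac{637}{38}\right) - 3860 = \left(\frac{\frac{9685}{2489} + \frac{12364}{7765}}{- \frac{4439}{8748}} + \frac{637}{38}\right) - 3860 = \left(\frac{105978021}{19327085} \left(- \frac{8748}{4439}\right) + \frac{637}{38}\right) - 3860 = \left(- \frac{927095727708}{85792930315} + \frac{637}{38}\right) - 3860 = \frac{1022129418829}{171585860630} - 3860 = - \frac{661299292612971}{171585860630}$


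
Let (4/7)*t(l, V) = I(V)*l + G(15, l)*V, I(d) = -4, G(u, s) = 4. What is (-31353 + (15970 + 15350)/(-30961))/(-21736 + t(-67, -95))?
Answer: 970751553/679036652 ≈ 1.4296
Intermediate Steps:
t(l, V) = -7*l + 7*V (t(l, V) = 7*(-4*l + 4*V)/4 = -7*l + 7*V)
(-31353 + (15970 + 15350)/(-30961))/(-21736 + t(-67, -95)) = (-31353 + (15970 + 15350)/(-30961))/(-21736 + (-7*(-67) + 7*(-95))) = (-31353 + 31320*(-1/30961))/(-21736 + (469 - 665)) = (-31353 - 31320/30961)/(-21736 - 196) = -970751553/30961/(-21932) = -970751553/30961*(-1/21932) = 970751553/679036652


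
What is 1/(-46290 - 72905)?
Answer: -1/119195 ≈ -8.3896e-6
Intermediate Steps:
1/(-46290 - 72905) = 1/(-119195) = -1/119195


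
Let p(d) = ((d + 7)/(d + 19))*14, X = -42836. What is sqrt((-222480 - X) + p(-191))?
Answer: 4*I*sqrt(20758379)/43 ≈ 423.83*I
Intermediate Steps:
p(d) = 14*(7 + d)/(19 + d) (p(d) = ((7 + d)/(19 + d))*14 = 14*(7 + d)/(19 + d))
sqrt((-222480 - X) + p(-191)) = sqrt((-222480 - 1*(-42836)) + 14*(7 - 191)/(19 - 191)) = sqrt((-222480 + 42836) + 14*(-184)/(-172)) = sqrt(-179644 + 14*(-1/172)*(-184)) = sqrt(-179644 + 644/43) = sqrt(-7724048/43) = 4*I*sqrt(20758379)/43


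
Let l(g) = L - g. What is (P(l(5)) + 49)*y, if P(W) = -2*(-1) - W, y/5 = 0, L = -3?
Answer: 0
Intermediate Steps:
y = 0 (y = 5*0 = 0)
l(g) = -3 - g
P(W) = 2 - W
(P(l(5)) + 49)*y = ((2 - (-3 - 1*5)) + 49)*0 = ((2 - (-3 - 5)) + 49)*0 = ((2 - 1*(-8)) + 49)*0 = ((2 + 8) + 49)*0 = (10 + 49)*0 = 59*0 = 0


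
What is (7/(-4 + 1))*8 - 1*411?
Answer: -1289/3 ≈ -429.67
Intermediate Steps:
(7/(-4 + 1))*8 - 1*411 = (7/(-3))*8 - 411 = (7*(-1/3))*8 - 411 = -7/3*8 - 411 = -56/3 - 411 = -1289/3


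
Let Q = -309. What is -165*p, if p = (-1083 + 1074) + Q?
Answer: 52470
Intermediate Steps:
p = -318 (p = (-1083 + 1074) - 309 = -9 - 309 = -318)
-165*p = -165*(-318) = 52470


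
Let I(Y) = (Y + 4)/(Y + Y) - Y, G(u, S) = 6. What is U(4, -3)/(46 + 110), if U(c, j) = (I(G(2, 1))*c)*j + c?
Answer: 11/26 ≈ 0.42308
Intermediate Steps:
I(Y) = -Y + (4 + Y)/(2*Y) (I(Y) = (4 + Y)/((2*Y)) - Y = (4 + Y)*(1/(2*Y)) - Y = (4 + Y)/(2*Y) - Y = -Y + (4 + Y)/(2*Y))
U(c, j) = c - 31*c*j/6 (U(c, j) = ((½ - 1*6 + 2/6)*c)*j + c = ((½ - 6 + 2*(⅙))*c)*j + c = ((½ - 6 + ⅓)*c)*j + c = (-31*c/6)*j + c = -31*c*j/6 + c = c - 31*c*j/6)
U(4, -3)/(46 + 110) = ((⅙)*4*(6 - 31*(-3)))/(46 + 110) = ((⅙)*4*(6 + 93))/156 = ((⅙)*4*99)/156 = (1/156)*66 = 11/26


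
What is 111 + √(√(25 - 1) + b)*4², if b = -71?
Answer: 111 + 16*√(-71 + 2*√6) ≈ 111.0 + 130.08*I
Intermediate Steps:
111 + √(√(25 - 1) + b)*4² = 111 + √(√(25 - 1) - 71)*4² = 111 + √(√24 - 71)*16 = 111 + √(2*√6 - 71)*16 = 111 + √(-71 + 2*√6)*16 = 111 + 16*√(-71 + 2*√6)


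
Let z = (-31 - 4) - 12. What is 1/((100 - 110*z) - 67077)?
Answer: -1/61807 ≈ -1.6179e-5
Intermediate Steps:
z = -47 (z = -35 - 12 = -47)
1/((100 - 110*z) - 67077) = 1/((100 - 110*(-47)) - 67077) = 1/((100 + 5170) - 67077) = 1/(5270 - 67077) = 1/(-61807) = -1/61807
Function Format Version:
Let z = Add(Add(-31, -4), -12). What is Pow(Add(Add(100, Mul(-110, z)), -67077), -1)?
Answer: Rational(-1, 61807) ≈ -1.6179e-5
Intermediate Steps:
z = -47 (z = Add(-35, -12) = -47)
Pow(Add(Add(100, Mul(-110, z)), -67077), -1) = Pow(Add(Add(100, Mul(-110, -47)), -67077), -1) = Pow(Add(Add(100, 5170), -67077), -1) = Pow(Add(5270, -67077), -1) = Pow(-61807, -1) = Rational(-1, 61807)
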